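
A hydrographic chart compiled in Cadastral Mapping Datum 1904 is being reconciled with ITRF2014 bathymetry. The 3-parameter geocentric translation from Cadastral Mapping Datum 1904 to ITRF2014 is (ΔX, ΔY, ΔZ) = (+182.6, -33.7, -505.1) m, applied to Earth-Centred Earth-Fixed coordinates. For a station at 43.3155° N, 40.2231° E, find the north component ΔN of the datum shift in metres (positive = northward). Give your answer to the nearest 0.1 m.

At φ = 43.3155°, λ = 40.2231°: sin φ = 0.686015, cos φ = 0.727587, sin λ = 0.645766, cos λ = 0.763536.
ΔN = −sin φ cos λ·ΔX − sin φ sin λ·ΔY + cos φ·ΔZ = −(0.686015)(0.763536)(182.6) − (0.686015)(0.645766)(-33.7) + (0.727587)(-505.1) = -448.22 m.

ΔN = -448.2 m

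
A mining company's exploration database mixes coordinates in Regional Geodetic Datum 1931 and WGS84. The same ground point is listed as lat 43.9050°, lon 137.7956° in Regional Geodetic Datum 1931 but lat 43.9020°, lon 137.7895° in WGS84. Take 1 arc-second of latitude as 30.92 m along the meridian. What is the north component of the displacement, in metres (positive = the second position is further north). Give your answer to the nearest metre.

Δφ = 43.9020° − 43.9050° = -0.0030°; Δλ = 137.7895° − 137.7956° = -0.0061°.
1° of latitude = 3600 × 30.92 = 111312 m.
ΔN = Δφ × 111312 = -333.9 m; ΔE = Δλ × 111312 × cos(43.9050°) = -0.0061 × 111312 × 0.720491 = -489.2 m.

ΔN = -334 m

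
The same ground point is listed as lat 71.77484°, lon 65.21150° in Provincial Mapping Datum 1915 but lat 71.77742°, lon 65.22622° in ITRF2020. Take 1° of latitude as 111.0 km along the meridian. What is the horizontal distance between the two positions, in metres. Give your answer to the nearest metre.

Δφ = 71.77742° − 71.77484° = +0.00258°; Δλ = 65.22622° − 65.21150° = +0.01472°.
ΔN = Δφ × 111000 = 286.4 m; ΔE = Δλ × 111000 × cos(71.77484°) = +0.01472 × 111000 × 0.312752 = 511.0 m.
Distance = √(ΔE² + ΔN²) = √(511.0² + 286.4²) = 585.8 m.

586 m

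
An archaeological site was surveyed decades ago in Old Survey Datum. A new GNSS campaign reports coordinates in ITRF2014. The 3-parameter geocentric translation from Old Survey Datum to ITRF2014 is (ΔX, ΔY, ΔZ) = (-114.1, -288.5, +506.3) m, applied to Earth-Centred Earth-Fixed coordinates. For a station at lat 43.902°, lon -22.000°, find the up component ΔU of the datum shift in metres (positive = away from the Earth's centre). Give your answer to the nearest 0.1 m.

ΔU = 352.7 m

At φ = 43.902°, λ = -22.000°: sin φ = 0.693427, cos φ = 0.720527, sin λ = -0.374607, cos λ = 0.927184.
ΔU = cos φ cos λ·ΔX + cos φ sin λ·ΔY + sin φ·ΔZ = (0.720527)(0.927184)(-114.1) + (0.720527)(-0.374607)(-288.5) + (0.693427)(506.3) = 352.73 m.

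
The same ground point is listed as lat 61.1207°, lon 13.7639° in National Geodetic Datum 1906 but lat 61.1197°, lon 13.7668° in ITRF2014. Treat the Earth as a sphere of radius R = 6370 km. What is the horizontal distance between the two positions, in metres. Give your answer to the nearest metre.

191 m

Δφ = 61.1197° − 61.1207° = -0.0010°; Δλ = 13.7668° − 13.7639° = +0.0029°.
1° along a meridian = πR/180 = 111177 m.
ΔN = Δφ × 111177 = -111.2 m; ΔE = Δλ × 111177 × cos(61.1207°) = +0.0029 × 111177 × 0.482966 = 155.7 m.
Distance = √(ΔE² + ΔN²) = √(155.7² + (-111.2)²) = 191.3 m.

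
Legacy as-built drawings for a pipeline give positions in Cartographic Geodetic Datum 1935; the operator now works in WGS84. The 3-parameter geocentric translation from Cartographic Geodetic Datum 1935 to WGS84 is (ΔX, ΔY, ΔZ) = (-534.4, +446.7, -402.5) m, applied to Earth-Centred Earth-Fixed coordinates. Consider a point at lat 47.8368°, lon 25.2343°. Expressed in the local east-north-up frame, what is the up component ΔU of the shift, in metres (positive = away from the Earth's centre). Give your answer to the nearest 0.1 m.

ΔU = -495.0 m

At φ = 47.8368°, λ = 25.2343°: sin φ = 0.741236, cos φ = 0.671245, sin λ = 0.426321, cos λ = 0.904572.
ΔU = cos φ cos λ·ΔX + cos φ sin λ·ΔY + sin φ·ΔZ = (0.671245)(0.904572)(-534.4) + (0.671245)(0.426321)(446.7) + (0.741236)(-402.5) = -495.00 m.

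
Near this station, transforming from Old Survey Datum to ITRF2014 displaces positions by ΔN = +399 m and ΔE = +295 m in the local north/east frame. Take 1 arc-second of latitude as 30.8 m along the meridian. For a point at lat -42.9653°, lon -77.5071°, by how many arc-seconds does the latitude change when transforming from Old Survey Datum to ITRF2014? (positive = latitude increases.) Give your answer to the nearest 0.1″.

Δφ = 13.0″

1″ of latitude = 30.80 m, so Δφ = 399.0 / 30.80 = 12.955″.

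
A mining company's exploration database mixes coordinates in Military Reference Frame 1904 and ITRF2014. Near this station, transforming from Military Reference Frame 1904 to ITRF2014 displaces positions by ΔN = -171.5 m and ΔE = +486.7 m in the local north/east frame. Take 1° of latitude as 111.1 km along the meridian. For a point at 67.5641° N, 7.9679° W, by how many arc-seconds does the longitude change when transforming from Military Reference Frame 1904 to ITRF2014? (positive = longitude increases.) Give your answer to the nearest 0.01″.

Δλ = 41.32″

At latitude 67.5641°, cos φ = 0.381650.
1° of longitude at this latitude = 111.1 × cos φ = 42.40 km, so Δλ = 486.7 / 42401.3 = 0.0114784° = 41.322″.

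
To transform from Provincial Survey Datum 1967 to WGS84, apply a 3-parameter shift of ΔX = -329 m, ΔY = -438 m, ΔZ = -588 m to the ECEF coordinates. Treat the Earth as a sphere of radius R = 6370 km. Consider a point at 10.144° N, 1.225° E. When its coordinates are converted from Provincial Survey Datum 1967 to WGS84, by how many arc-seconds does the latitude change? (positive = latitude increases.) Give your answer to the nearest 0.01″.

Δφ = -16.81″

sin φ = 0.176123, cos φ = 0.984368, sin λ = 0.021379, cos λ = 0.999771.
North component: ΔN = −sin φ cos λ·ΔX − sin φ sin λ·ΔY + cos φ·ΔZ = −(0.176123)(0.999771)(-329) − (0.176123)(0.021379)(-438) + (0.984368)(-588) = -519.23 m.
1° of latitude spans πR/180 = 111177 m, so Δφ = -519.23 / 111177 × 3600 = -16.813″.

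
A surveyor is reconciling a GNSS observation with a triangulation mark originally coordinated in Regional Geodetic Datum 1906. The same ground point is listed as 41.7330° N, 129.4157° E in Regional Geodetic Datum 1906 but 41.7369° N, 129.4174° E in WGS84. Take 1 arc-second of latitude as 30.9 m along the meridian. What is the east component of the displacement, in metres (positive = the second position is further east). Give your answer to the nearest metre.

ΔE = 141 m

Δφ = 41.7369° − 41.7330° = +0.0039°; Δλ = 129.4174° − 129.4157° = +0.0017°.
1° of latitude = 3600 × 30.90 = 111240 m.
ΔN = Δφ × 111240 = 433.8 m; ΔE = Δλ × 111240 × cos(41.7330°) = +0.0017 × 111240 × 0.746255 = 141.1 m.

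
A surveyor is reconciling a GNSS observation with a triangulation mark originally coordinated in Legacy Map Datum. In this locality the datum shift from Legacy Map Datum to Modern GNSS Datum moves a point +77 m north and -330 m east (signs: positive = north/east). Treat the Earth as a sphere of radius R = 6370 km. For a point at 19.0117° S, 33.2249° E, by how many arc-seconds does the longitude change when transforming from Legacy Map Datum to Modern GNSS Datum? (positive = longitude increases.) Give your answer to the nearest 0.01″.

At latitude -19.0117°, cos φ = 0.945452.
One radian of longitude at latitude φ spans R cos φ, so Δλ = ΔE / (R cos φ) = -330.0 / (6370000 × 0.945452) = -5.4794e-05 rad = -11.302″.

Δλ = -11.30″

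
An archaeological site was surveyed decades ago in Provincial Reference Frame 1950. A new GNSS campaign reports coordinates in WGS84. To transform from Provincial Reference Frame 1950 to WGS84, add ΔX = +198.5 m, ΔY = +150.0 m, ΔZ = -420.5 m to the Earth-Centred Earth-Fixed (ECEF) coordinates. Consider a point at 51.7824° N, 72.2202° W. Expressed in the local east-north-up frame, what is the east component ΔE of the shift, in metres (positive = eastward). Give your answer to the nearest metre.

At φ = 51.7824°, λ = -72.2202°: sin φ = 0.785667, cos φ = 0.618650, sin λ = -0.952237, cos λ = 0.305360.
ΔE = −sin λ·ΔX + cos λ·ΔY = −(-0.952237)·(198.5) + (0.305360)·(150.0) = 234.82 m.

ΔE = 235 m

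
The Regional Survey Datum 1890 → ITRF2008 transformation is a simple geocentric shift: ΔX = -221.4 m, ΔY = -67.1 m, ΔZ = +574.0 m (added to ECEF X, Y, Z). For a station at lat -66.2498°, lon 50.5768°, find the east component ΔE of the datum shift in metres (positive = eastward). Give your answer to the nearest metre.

The local east axis at (φ, λ) is (−sin λ, cos λ, 0), so ΔE = −sin(50.5768°)·(-221.4) + cos(50.5768°)·(-67.1) = 128.41 m.

ΔE = 128 m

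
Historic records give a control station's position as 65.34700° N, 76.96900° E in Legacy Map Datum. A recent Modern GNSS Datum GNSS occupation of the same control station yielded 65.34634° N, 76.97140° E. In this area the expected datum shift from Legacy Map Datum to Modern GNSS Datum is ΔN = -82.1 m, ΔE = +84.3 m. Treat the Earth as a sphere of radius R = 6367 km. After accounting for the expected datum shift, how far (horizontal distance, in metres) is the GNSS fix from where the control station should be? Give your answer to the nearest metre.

28 m

Observed coordinate differences: Δφ = -0.00066°, Δλ = +0.00240°.
Converting to metres (1° lat = 111125 m, cos φ = 0.417122): observed ΔN = -73.3 m, observed ΔE = 111.2 m.
Subtracting the expected shift leaves a residual of -73.3 − (-82.1) = 8.8 m north and 111.2 − (84.3) = 26.9 m east.
Residual distance = √(8.8² + 26.9²) = 28.3 m.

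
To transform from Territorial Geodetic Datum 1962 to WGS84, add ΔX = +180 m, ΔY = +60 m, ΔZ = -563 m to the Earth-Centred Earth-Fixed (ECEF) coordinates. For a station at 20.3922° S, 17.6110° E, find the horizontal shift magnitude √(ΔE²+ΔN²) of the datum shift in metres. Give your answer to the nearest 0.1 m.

The local east axis at (φ, λ) is (−sin λ, cos λ, 0), so ΔE = −sin(17.6110°)·180 + cos(17.6110°)·60 = 2.73 m.
The local north axis is (−sin φ cos λ, −sin φ sin λ, cos φ), giving ΔN = 59.780 + 6.325 − 527.716 = -461.61 m.
Horizontal magnitude = √(ΔE² + ΔN²) = √(2.73² + (-461.61)²) = 461.62 m.

461.6 m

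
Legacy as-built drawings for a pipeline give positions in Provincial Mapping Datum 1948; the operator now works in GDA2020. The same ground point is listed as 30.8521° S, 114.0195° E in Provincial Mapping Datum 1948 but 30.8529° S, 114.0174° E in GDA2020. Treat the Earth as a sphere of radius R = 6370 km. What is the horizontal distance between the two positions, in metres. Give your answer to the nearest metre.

Δφ = -30.8529° − -30.8521° = -0.0008°; Δλ = 114.0174° − 114.0195° = -0.0021°.
1° along a meridian = πR/180 = 111177 m.
ΔN = Δφ × 111177 = -88.9 m; ΔE = Δλ × 111177 × cos(-30.8521°) = -0.0021 × 111177 × 0.858494 = -200.4 m.
Distance = √(ΔE² + ΔN²) = √((-200.4)² + (-88.9)²) = 219.3 m.

219 m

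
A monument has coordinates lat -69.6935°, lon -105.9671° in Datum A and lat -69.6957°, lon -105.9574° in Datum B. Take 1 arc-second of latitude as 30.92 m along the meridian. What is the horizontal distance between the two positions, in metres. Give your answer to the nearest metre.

448 m

Δφ = -69.6957° − -69.6935° = -0.0022°; Δλ = -105.9574° − -105.9671° = +0.0097°.
1° of latitude = 3600 × 30.92 = 111312 m.
ΔN = Δφ × 111312 = -244.9 m; ΔE = Δλ × 111312 × cos(-69.6935°) = +0.0097 × 111312 × 0.347042 = 374.7 m.
Distance = √(ΔE² + ΔN²) = √(374.7² + (-244.9)²) = 447.6 m.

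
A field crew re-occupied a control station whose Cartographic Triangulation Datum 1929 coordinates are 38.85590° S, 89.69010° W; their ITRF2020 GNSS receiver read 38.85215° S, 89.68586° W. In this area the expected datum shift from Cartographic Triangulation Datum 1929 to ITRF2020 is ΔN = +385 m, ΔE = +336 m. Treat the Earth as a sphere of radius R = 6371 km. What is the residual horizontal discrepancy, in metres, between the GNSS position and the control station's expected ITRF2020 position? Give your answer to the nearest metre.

45 m

Observed coordinate differences: Δφ = +0.00375°, Δλ = +0.00424°.
Converting to metres (1° lat = 111195 m, cos φ = 0.778726): observed ΔN = 417.0 m, observed ΔE = 367.1 m.
Subtracting the expected shift leaves a residual of 417.0 − (385) = 32.0 m north and 367.1 − (336) = 31.1 m east.
Residual distance = √(32.0² + 31.1²) = 44.6 m.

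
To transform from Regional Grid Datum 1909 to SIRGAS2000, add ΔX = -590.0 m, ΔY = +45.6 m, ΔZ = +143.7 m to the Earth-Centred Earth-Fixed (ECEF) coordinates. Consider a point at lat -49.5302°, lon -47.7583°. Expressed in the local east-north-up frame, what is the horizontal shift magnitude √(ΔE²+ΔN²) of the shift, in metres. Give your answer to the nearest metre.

The local east axis at (φ, λ) is (−sin λ, cos λ, 0), so ΔE = −sin(-47.7583°)·(-590.0) + cos(-47.7583°)·45.6 = -406.13 m.
The local north axis is (−sin φ cos λ, −sin φ sin λ, cos φ), giving ΔN = -301.738 − 25.682 + 93.268 = -234.15 m.
Horizontal magnitude = √(ΔE² + ΔN²) = √((-406.13)² + (-234.15)²) = 468.80 m.

469 m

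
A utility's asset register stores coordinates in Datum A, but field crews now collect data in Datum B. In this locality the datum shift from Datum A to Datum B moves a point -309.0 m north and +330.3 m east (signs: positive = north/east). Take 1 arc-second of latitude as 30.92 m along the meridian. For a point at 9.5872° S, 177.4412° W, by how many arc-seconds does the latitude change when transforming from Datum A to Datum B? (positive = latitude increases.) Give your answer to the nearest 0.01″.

Δφ = -9.99″

1″ of latitude = 30.92 m, so Δφ = -309.0 / 30.92 = -9.994″.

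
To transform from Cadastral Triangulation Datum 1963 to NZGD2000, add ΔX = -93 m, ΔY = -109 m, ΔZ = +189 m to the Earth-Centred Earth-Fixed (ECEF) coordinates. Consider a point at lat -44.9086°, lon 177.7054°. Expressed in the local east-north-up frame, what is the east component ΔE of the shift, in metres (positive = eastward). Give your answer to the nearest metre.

The local east axis at (φ, λ) is (−sin λ, cos λ, 0), so ΔE = −sin(177.7054°)·(-93) + cos(177.7054°)·(-109) = 112.64 m.

ΔE = 113 m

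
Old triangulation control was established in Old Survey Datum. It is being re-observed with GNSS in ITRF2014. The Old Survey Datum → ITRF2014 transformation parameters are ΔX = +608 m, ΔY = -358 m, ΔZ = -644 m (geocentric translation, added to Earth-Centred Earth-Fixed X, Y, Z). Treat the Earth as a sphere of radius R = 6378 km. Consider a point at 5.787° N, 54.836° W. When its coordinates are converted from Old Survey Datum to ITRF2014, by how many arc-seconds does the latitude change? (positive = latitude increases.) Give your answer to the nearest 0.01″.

Δφ = -22.82″

sin φ = 0.100831, cos φ = 0.994904, sin λ = -0.817507, cos λ = 0.575919.
North component: ΔN = −sin φ cos λ·ΔX − sin φ sin λ·ΔY + cos φ·ΔZ = −(0.100831)(0.575919)(608) − (0.100831)(-0.817507)(-358) + (0.994904)(-644) = -705.53 m.
1° of latitude spans πR/180 = 111317 m, so Δφ = -705.53 / 111317 × 3600 = -22.817″.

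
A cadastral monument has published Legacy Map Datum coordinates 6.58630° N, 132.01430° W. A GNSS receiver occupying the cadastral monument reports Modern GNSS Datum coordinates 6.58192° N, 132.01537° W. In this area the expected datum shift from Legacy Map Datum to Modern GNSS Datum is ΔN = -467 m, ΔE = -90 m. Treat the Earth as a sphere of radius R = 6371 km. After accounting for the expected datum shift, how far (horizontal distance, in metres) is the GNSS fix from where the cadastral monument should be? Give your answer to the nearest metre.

Observed coordinate differences: Δφ = -0.00438°, Δλ = -0.00107°.
Converting to metres (1° lat = 111195 m, cos φ = 0.993400): observed ΔN = -487.0 m, observed ΔE = -118.2 m.
Subtracting the expected shift leaves a residual of -487.0 − (-467) = -20.0 m north and -118.2 − (-90) = -28.2 m east.
Residual distance = √((-20.0)² + (-28.2)²) = 34.6 m.

35 m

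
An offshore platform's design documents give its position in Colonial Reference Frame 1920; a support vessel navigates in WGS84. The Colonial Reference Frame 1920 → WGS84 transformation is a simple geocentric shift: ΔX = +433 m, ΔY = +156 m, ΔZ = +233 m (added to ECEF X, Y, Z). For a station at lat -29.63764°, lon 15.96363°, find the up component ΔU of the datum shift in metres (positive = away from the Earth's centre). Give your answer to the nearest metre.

The local up (radial) axis is (cos φ cos λ, cos φ sin λ, sin φ), giving ΔU = 361.837 + 37.291 − 115.222 = 283.91 m.

ΔU = 284 m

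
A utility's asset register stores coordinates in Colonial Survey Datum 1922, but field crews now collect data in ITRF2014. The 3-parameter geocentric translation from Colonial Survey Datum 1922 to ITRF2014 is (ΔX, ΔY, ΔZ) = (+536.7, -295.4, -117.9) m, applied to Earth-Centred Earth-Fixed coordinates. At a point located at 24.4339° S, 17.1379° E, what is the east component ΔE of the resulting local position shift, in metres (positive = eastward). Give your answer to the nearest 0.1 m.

ΔE = -440.4 m

The local east axis at (φ, λ) is (−sin λ, cos λ, 0), so ΔE = −sin(17.1379°)·536.7 + cos(17.1379°)·(-295.4) = -440.43 m.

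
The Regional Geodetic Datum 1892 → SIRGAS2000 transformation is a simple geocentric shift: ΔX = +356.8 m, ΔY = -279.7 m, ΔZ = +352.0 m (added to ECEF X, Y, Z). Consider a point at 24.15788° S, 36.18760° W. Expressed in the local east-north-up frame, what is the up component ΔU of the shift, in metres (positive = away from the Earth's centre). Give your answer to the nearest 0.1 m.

The local up (radial) axis is (cos φ cos λ, cos φ sin λ, sin φ), giving ΔU = 262.749 + 150.680 − 144.057 = 269.37 m.

ΔU = 269.4 m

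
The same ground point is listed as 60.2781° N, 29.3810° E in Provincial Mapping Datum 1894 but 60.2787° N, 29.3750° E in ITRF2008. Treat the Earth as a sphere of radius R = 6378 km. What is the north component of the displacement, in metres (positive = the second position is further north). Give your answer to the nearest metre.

ΔN = 67 m

Δφ = 60.2787° − 60.2781° = +0.0006°; Δλ = 29.3750° − 29.3810° = -0.0060°.
1° along a meridian = πR/180 = 111317 m.
ΔN = Δφ × 111317 = 66.8 m; ΔE = Δλ × 111317 × cos(60.2781°) = -0.0060 × 111317 × 0.495791 = -331.1 m.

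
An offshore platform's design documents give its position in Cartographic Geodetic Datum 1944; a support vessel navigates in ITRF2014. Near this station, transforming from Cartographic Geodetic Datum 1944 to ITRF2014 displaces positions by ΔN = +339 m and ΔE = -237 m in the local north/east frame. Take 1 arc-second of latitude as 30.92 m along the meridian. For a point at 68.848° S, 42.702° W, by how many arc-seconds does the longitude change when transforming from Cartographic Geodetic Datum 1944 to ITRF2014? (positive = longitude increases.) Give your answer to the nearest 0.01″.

Δλ = -21.24″

At latitude -68.848°, cos φ = 0.360843.
1″ of longitude at this latitude = 30.92 × cos φ = 11.1573 m, so Δλ = -237.0 / 11.1573 = -21.242″.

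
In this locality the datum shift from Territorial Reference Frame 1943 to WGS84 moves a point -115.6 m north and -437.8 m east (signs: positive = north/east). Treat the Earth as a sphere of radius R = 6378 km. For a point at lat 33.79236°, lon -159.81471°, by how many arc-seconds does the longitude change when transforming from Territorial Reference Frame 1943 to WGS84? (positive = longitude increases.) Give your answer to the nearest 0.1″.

At latitude 33.79236°, cos φ = 0.831059.
One radian of longitude at latitude φ spans R cos φ, so Δλ = ΔE / (R cos φ) = -437.8 / (6378000 × 0.831059) = -8.2596e-05 rad = -17.037″.

Δλ = -17.0″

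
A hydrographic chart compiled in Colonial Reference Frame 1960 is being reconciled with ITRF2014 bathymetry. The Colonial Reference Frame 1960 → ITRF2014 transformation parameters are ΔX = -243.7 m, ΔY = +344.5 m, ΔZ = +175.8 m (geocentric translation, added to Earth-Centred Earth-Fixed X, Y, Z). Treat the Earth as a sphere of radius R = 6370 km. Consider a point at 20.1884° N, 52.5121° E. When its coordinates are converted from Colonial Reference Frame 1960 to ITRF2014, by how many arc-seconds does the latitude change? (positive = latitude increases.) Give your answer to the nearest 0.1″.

Δφ = 3.9″

sin φ = 0.345108, cos φ = 0.938563, sin λ = 0.793482, cos λ = 0.608594.
North component: ΔN = −sin φ cos λ·ΔX − sin φ sin λ·ΔY + cos φ·ΔZ = −(0.345108)(0.608594)(-243.7) − (0.345108)(0.793482)(344.5) + (0.938563)(175.8) = 121.85 m.
1° of latitude spans πR/180 = 111177 m, so Δφ = 121.85 / 111177 × 3600 = 3.945″.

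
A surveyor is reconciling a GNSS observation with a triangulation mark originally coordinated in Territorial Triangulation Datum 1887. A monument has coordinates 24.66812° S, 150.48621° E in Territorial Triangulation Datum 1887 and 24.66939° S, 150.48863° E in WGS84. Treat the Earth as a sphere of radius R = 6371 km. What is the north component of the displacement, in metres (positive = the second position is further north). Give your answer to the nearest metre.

ΔN = -141 m

Δφ = -24.66939° − -24.66812° = -0.00127°; Δλ = 150.48863° − 150.48621° = +0.00242°.
1° along a meridian = πR/180 = 111195 m.
ΔN = Δφ × 111195 = -141.2 m; ΔE = Δλ × 111195 × cos(-24.66812°) = +0.00242 × 111195 × 0.908741 = 244.5 m.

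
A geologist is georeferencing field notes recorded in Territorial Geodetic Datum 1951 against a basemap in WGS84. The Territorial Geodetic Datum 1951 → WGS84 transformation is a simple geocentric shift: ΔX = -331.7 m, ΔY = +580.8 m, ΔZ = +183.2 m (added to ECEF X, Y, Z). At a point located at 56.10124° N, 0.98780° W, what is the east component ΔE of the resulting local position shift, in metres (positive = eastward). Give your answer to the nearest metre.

The local east axis at (φ, λ) is (−sin λ, cos λ, 0), so ΔE = −sin(-0.98780°)·(-331.7) + cos(-0.98780°)·580.8 = 575.00 m.

ΔE = 575 m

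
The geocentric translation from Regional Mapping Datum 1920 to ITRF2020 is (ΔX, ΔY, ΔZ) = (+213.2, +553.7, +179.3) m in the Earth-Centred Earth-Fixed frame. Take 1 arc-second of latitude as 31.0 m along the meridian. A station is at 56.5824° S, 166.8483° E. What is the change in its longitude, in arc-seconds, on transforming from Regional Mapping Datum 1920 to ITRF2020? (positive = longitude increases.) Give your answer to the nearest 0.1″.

Δλ = -34.4″

sin φ = -0.834679, cos φ = 0.550737, sin λ = 0.227530, cos λ = -0.973771.
East component: ΔE = −sin λ·ΔX + cos λ·ΔY = −(0.227530)(213.2) + (-0.973771)(553.7) = -587.69 m.
1° of latitude spans 3600 × 31.00 = 111600 m; at latitude φ, 1° of longitude spans that × cos φ = 61462.3 m, so Δλ = -587.69 / 61462.3 × 3600 = -34.422″.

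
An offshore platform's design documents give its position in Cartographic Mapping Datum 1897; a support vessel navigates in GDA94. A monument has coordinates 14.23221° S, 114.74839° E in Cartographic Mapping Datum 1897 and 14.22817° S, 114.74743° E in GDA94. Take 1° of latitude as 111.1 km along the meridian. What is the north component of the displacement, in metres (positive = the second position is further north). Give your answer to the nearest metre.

ΔN = 449 m

Δφ = -14.22817° − -14.23221° = +0.00404°; Δλ = 114.74743° − 114.74839° = -0.00096°.
ΔN = Δφ × 111100 = 448.8 m; ΔE = Δλ × 111100 × cos(-14.23221°) = -0.00096 × 111100 × 0.969307 = -103.4 m.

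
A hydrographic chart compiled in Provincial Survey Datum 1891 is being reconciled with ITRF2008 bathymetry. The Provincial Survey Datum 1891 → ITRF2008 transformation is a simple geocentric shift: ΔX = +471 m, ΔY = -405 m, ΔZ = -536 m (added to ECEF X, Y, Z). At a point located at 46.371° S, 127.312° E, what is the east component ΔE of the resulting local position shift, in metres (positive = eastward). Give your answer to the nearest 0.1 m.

ΔE = -129.1 m

The local east axis at (φ, λ) is (−sin λ, cos λ, 0), so ΔE = −sin(127.312°)·471 + cos(127.312°)·(-405) = -129.12 m.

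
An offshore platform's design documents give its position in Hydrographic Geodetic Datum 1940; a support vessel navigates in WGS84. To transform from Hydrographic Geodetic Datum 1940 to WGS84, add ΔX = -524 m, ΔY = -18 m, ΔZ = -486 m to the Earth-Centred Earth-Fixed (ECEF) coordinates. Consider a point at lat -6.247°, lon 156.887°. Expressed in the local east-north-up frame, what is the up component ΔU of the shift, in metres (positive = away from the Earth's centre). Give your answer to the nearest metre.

At φ = -6.247°, λ = 156.887°: sin φ = -0.108815, cos φ = 0.994062, sin λ = 0.392546, cos λ = -0.919732.
ΔU = cos φ cos λ·ΔX + cos φ sin λ·ΔY + sin φ·ΔZ = (0.994062)(-0.919732)(-524) + (0.994062)(0.392546)(-18) + (-0.108815)(-486) = 524.94 m.

ΔU = 525 m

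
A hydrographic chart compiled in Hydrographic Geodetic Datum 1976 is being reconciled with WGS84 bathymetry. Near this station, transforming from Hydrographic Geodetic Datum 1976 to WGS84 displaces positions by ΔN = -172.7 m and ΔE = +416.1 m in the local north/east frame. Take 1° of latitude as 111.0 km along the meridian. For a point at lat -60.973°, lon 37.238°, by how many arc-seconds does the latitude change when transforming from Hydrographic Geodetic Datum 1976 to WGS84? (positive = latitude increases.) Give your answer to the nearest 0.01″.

1° of latitude = 111.0 km, so Δφ = -172.7 / 111000 = -0.0015559° = -5.601″.

Δφ = -5.60″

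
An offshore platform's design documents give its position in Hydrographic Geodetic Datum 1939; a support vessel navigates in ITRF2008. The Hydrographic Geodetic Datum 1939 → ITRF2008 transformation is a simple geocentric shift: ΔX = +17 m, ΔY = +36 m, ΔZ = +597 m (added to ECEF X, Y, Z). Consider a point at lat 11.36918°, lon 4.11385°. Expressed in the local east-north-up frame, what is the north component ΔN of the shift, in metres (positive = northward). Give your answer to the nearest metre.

ΔN = 581 m

The local north axis is (−sin φ cos λ, −sin φ sin λ, cos φ), giving ΔN = -3.343 − 0.509 + 585.285 = 581.43 m.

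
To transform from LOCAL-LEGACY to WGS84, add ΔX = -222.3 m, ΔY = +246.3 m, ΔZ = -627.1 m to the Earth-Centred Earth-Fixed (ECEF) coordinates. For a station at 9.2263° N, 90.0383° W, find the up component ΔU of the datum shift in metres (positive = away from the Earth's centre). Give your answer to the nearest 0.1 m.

ΔU = -343.5 m

The local up (radial) axis is (cos φ cos λ, cos φ sin λ, sin φ), giving ΔU = 0.147 − 243.114 − 100.546 = -343.51 m.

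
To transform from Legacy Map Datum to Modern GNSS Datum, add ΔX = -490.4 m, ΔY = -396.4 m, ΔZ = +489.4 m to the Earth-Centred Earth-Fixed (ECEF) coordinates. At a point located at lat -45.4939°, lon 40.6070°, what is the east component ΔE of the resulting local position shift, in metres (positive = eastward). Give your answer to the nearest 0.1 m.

At φ = -45.4939°, λ = 40.6070°: sin φ = -0.713176, cos φ = 0.700985, sin λ = 0.650867, cos λ = 0.759192.
ΔE = −sin λ·ΔX + cos λ·ΔY = −(0.650867)·(-490.4) + (0.759192)·(-396.4) = 18.24 m.

ΔE = 18.2 m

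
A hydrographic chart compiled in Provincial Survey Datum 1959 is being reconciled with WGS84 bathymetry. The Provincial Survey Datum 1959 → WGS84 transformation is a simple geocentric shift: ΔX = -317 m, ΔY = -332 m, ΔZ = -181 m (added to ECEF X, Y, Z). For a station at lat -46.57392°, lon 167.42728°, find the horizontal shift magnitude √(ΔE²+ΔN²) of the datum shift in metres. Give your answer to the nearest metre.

396 m

The local east axis at (φ, λ) is (−sin λ, cos λ, 0), so ΔE = −sin(167.42728°)·(-317) + cos(167.42728°)·(-332) = 393.04 m.
The local north axis is (−sin φ cos λ, −sin φ sin λ, cos φ), giving ΔN = 224.704 − 52.486 − 124.423 = 47.80 m.
Horizontal magnitude = √(ΔE² + ΔN²) = √(393.04² + 47.80²) = 395.94 m.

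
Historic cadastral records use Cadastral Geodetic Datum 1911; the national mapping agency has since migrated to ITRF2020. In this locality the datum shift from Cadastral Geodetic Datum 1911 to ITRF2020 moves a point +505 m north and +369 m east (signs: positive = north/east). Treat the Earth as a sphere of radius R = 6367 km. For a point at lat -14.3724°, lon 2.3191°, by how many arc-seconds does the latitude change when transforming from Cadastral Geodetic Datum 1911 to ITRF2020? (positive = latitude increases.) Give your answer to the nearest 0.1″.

On a sphere of radius R, 1 rad of latitude = R, so Δφ = ΔN / R = 505.0 / 6367000 = 7.9315e-05 rad = 16.360″.

Δφ = 16.4″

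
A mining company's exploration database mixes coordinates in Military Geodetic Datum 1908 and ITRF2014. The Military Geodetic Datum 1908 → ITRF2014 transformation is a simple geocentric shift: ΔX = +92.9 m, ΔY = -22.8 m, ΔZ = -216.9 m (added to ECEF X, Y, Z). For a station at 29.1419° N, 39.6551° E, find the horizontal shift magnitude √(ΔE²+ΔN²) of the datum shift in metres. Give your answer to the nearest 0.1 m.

230.4 m

At φ = 29.1419°, λ = 39.6551°: sin φ = 0.486974, cos φ = 0.873416, sin λ = 0.638165, cos λ = 0.769900.
ΔE = −sin λ·ΔX + cos λ·ΔY = −(0.638165)·(92.9) + (0.769900)·(-22.8) = -76.84 m.
ΔN = −sin φ cos λ·ΔX − sin φ sin λ·ΔY + cos φ·ΔZ = −(0.486974)(0.769900)(92.9) − (0.486974)(0.638165)(-22.8) + (0.873416)(-216.9) = -217.19 m.
Horizontal magnitude = √(ΔE² + ΔN²) = √((-76.84)² + (-217.19)²) = 230.38 m.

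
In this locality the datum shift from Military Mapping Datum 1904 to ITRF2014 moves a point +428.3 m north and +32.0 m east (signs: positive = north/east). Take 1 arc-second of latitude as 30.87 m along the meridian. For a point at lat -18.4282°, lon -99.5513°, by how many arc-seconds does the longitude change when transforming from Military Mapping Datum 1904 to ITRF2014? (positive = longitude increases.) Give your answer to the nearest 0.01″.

At latitude -18.4282°, cos φ = 0.948721.
1″ of longitude at this latitude = 30.87 × cos φ = 29.2870 m, so Δλ = 32.0 / 29.2870 = 1.093″.

Δλ = 1.09″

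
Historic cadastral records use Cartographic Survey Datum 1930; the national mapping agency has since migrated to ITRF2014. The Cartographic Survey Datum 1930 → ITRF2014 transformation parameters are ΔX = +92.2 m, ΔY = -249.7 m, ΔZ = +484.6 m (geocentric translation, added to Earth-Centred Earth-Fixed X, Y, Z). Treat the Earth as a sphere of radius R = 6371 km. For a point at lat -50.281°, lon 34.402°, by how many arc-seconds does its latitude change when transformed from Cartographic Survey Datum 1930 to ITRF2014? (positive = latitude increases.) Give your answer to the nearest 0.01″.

Δφ = 8.41″

sin φ = -0.769188, cos φ = 0.639023, sin λ = 0.564996, cos λ = 0.825094.
North component: ΔN = −sin φ cos λ·ΔX − sin φ sin λ·ΔY + cos φ·ΔZ = −(-0.769188)(0.825094)(92.2) − (-0.769188)(0.564996)(-249.7) + (0.639023)(484.6) = 259.67 m.
1° of latitude spans πR/180 = 111195 m, so Δφ = 259.67 / 111195 × 3600 = 8.407″.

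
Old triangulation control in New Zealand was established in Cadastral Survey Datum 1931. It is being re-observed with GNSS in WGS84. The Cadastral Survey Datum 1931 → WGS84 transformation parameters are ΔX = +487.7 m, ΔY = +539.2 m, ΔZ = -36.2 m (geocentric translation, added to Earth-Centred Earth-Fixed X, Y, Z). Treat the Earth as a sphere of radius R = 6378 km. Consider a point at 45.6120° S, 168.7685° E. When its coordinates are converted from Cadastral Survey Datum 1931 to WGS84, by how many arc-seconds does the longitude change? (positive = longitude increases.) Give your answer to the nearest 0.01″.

sin φ = -0.714619, cos φ = 0.699514, sin λ = 0.194774, cos λ = -0.980848.
East component: ΔE = −sin λ·ΔX + cos λ·ΔY = −(0.194774)(487.7) + (-0.980848)(539.2) = -623.86 m.
1° of latitude spans πR/180 = 111317 m; at latitude φ, 1° of longitude spans that × cos φ = 77867.8 m, so Δλ = -623.86 / 77867.8 × 3600 = -28.843″.

Δλ = -28.84″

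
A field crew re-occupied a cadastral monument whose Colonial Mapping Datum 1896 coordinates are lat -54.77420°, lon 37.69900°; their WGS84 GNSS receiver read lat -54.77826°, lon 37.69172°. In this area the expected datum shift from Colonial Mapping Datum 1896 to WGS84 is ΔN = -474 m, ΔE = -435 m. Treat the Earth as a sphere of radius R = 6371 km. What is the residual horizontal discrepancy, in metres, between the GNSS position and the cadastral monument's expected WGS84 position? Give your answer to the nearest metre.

Observed coordinate differences: Δφ = -0.00406°, Δλ = -0.00728°.
Converting to metres (1° lat = 111195 m, cos φ = 0.576800): observed ΔN = -451.5 m, observed ΔE = -466.9 m.
Subtracting the expected shift leaves a residual of -451.5 − (-474) = 22.5 m north and -466.9 − (-435) = -31.9 m east.
Residual distance = √(22.5² + (-31.9)²) = 39.1 m.

39 m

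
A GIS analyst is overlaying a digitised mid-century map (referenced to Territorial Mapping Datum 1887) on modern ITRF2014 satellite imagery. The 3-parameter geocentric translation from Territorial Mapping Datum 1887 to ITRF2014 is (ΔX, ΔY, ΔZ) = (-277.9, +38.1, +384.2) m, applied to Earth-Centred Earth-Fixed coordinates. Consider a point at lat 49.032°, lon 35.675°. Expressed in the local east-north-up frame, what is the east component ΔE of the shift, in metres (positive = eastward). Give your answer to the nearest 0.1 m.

The local east axis at (φ, λ) is (−sin λ, cos λ, 0), so ΔE = −sin(35.675°)·(-277.9) + cos(35.675°)·38.1 = 193.02 m.

ΔE = 193.0 m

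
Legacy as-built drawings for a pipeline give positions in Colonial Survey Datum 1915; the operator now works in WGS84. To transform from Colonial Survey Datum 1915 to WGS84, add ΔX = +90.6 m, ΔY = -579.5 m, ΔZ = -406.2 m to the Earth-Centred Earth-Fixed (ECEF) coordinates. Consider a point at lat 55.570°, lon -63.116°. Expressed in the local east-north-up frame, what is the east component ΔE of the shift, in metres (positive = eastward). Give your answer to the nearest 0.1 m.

The local east axis at (φ, λ) is (−sin λ, cos λ, 0), so ΔE = −sin(-63.116°)·90.6 + cos(-63.116°)·(-579.5) = -181.23 m.

ΔE = -181.2 m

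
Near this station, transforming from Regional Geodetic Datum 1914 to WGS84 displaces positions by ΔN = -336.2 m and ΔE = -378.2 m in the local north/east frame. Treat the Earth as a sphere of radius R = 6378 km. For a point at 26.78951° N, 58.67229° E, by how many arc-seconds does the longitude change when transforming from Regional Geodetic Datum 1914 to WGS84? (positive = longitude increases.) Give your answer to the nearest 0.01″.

Δλ = -13.70″

At latitude 26.78951°, cos φ = 0.892668.
One radian of longitude at latitude φ spans R cos φ, so Δλ = ΔE / (R cos φ) = -378.2 / (6378000 × 0.892668) = -6.6427e-05 rad = -13.702″.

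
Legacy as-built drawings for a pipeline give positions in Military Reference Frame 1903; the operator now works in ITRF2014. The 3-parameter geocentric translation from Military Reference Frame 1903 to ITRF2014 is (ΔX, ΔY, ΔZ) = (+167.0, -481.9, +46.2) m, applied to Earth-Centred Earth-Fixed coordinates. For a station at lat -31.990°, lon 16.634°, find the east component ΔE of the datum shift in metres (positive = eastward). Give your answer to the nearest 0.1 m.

ΔE = -509.5 m

At φ = -31.990°, λ = 16.634°: sin φ = -0.529771, cos φ = 0.848141, sin λ = 0.286257, cos λ = 0.958153.
ΔE = −sin λ·ΔX + cos λ·ΔY = −(0.286257)·(167.0) + (0.958153)·(-481.9) = -509.54 m.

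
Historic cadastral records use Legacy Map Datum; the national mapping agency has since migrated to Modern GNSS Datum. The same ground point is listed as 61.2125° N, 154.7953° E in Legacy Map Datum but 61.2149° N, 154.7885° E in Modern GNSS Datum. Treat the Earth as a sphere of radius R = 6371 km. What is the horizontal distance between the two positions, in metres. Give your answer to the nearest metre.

Δφ = 61.2149° − 61.2125° = +0.0024°; Δλ = 154.7885° − 154.7953° = -0.0068°.
1° along a meridian = πR/180 = 111195 m.
ΔN = Δφ × 111195 = 266.9 m; ΔE = Δλ × 111195 × cos(61.2125°) = -0.0068 × 111195 × 0.481562 = -364.1 m.
Distance = √(ΔE² + ΔN²) = √((-364.1)² + 266.9²) = 451.4 m.

451 m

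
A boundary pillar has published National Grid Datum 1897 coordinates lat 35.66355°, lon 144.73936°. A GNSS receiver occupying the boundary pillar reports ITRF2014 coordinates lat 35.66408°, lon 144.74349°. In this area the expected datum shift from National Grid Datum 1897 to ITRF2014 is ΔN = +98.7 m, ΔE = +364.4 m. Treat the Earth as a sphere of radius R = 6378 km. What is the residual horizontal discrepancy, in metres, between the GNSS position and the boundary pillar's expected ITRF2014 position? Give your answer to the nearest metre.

41 m

Observed coordinate differences: Δφ = +0.00053°, Δλ = +0.00413°.
Converting to metres (1° lat = 111317 m, cos φ = 0.812455): observed ΔN = 59.0 m, observed ΔE = 373.5 m.
Subtracting the expected shift leaves a residual of 59.0 − (98.7) = -39.7 m north and 373.5 − (364.4) = 9.1 m east.
Residual distance = √((-39.7)² + 9.1²) = 40.7 m.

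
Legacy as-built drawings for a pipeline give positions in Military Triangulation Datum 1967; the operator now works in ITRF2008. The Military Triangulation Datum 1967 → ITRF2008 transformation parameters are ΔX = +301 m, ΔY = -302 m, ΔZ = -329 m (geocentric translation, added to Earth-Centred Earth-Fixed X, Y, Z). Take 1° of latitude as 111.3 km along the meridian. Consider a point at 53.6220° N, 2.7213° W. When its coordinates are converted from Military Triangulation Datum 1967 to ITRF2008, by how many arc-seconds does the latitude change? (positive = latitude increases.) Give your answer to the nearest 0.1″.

sin φ = 0.805122, cos φ = 0.593110, sin λ = -0.047478, cos λ = 0.998872.
North component: ΔN = −sin φ cos λ·ΔX − sin φ sin λ·ΔY + cos φ·ΔZ = −(0.805122)(0.998872)(301) − (0.805122)(-0.047478)(-302) + (0.593110)(-329) = -448.75 m.
1° of latitude spans 111300 m, so Δφ = -448.75 / 111300 × 3600 = -14.515″.

Δφ = -14.5″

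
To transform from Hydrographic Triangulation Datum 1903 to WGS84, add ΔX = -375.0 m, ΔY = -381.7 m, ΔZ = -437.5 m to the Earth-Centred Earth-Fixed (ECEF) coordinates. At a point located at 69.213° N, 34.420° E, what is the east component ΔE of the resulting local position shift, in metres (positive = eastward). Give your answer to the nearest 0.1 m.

ΔE = -102.9 m

The local east axis at (φ, λ) is (−sin λ, cos λ, 0), so ΔE = −sin(34.420°)·(-375.0) + cos(34.420°)·(-381.7) = -102.90 m.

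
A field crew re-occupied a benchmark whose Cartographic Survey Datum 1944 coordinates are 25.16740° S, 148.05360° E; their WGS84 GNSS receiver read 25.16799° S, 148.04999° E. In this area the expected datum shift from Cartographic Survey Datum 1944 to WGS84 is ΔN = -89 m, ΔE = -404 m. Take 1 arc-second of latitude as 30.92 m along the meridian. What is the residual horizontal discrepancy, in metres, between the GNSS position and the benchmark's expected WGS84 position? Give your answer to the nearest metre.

Observed coordinate differences: Δφ = -0.00059°, Δλ = -0.00361°.
Converting to metres (1° lat = 111312 m, cos φ = 0.905069): observed ΔN = -65.7 m, observed ΔE = -363.7 m.
Subtracting the expected shift leaves a residual of -65.7 − (-89) = 23.3 m north and -363.7 − (-404) = 40.3 m east.
Residual distance = √(23.3² + 40.3²) = 46.6 m.

47 m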